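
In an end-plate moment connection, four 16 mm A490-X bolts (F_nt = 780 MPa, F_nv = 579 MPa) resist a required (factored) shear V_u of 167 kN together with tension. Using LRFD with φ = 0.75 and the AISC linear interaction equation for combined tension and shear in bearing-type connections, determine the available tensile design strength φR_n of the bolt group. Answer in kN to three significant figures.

387 kN

A_b = π·16²/4 = 201.1 mm²; f_rv = 167 × 1000 / (4 × 201.1) = 207.6 MPa.
F'_nt = 1.3 F_nt − (F_nt / φF_nv) f_rv = 1.3·780 − (780/(0.75·579))·207.6 = 641 MPa, capped at F_nt → F'_nt = 641 MPa.
R_n = F'_nt · A_b · n = 641 × 201.1 × 4 / 1000 = 515.5 kN.
Design strength φR_n = 0.75 × 515.5 = 387 kN.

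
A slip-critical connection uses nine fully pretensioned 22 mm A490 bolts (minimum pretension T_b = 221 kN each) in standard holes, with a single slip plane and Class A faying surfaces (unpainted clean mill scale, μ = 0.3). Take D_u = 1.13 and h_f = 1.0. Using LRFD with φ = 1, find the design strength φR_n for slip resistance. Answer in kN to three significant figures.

R_n = μ · D_u · h_f · T_b · n_s · n_b = 0.3 × 1.13 × 1.0 × 221 × 1 × 9 = 674.3 kN.
Design strength φR_n = 1 × 674.3 = 674 kN.

674 kN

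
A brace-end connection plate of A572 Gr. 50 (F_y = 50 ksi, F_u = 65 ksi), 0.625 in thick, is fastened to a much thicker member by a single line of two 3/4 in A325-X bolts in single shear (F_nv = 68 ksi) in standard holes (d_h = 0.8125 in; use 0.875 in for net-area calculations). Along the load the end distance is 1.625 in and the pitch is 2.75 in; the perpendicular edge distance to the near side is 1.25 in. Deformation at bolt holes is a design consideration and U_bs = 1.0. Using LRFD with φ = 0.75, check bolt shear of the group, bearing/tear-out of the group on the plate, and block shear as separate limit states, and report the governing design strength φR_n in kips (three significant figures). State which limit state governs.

Bolt shear: A_b = π·0.75²/4 = 0.4418 in²; R_n = 68 × 0.4418 × 2 × 1 = 60.08 kips → 0.75 × 60.08 = 45.1 kips.
Bearing: edge l_c = 1.219, r_n = 59.41 kips; interior l_c = 1.938, r_n = 73.12 kips; R_n = 59.41 + 1·73.12 = 132.5 kips → 99.4 kips.
Block shear: A_gv = 2.734, A_nv = 1.914, A_nt = 0.5078 in²; R_n = min(0.6F_uA_nv, 0.6F_yA_gv) + U_bs·F_u·A_nt = 107.7 kips → 80.7 kips.
Bolt shear governs: 45.1 kips.

45.1 kips (bolt shear governs)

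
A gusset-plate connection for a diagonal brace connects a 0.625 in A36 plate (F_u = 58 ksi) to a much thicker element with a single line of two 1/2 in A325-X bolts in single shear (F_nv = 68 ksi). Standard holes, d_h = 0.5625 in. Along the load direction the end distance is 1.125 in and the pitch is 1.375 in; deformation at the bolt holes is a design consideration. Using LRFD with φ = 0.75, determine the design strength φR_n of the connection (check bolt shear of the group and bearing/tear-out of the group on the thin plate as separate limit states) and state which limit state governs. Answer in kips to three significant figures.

Bolt shear: A_b = π·0.5²/4 = 0.1963 in²; R_n = 68 × 0.1963 × 2 × 1 = 26.7 kips → 0.75 × 26.7 = 20 kips.
Bearing (1.2 l_c t F_u ≤ 2.4 d t F_u): upper limit = 2.4·0.5·0.625·58 = 43.5 kips.
  Edge l_c = 1.125 − 0.5625/2 = 0.8438 → r_n = 36.7 kips; interior l_c = 1.375 − 0.5625 = 0.8125 → r_n = 35.34 kips.
  R_n,bearing = 1·36.7 + 1·35.34 = 72.05 kips → 0.75 × 72.05 = 54 kips.
Bolt shear governs: 20 kips.

20 kips (bolt shear governs)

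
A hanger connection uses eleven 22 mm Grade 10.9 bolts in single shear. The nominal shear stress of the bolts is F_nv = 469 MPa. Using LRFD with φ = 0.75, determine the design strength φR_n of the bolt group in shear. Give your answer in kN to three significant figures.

A_b = π × 22² / 4 = 380.1 mm².
R_n = F_nv · A_b · n · n_s = 469 × 380.1 × 11 × 1 / 1000 = 1961 kN.
Design strength φR_n = 0.75 × 1961 = 1470 kN.

1470 kN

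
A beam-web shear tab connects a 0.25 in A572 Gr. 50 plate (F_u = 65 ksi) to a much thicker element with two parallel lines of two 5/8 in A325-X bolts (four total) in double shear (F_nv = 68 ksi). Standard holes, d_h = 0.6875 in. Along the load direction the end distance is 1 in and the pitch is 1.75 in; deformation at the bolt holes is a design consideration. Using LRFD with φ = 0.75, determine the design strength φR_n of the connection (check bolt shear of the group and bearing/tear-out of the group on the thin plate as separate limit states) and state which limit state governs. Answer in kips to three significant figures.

Bolt shear: A_b = π·0.625²/4 = 0.3068 in²; R_n = 68 × 0.3068 × 4 × 2 = 166.9 kips → 0.75 × 166.9 = 125 kips.
Bearing (1.2 l_c t F_u ≤ 2.4 d t F_u): upper limit = 2.4·0.625·0.25·65 = 24.38 kips.
  Edge l_c = 1 − 0.6875/2 = 0.6562 → r_n = 12.8 kips; interior l_c = 1.75 − 0.6875 = 1.062 → r_n = 20.72 kips.
  R_n,bearing = 2·12.8 + 2·20.72 = 67.03 kips → 0.75 × 67.03 = 50.3 kips.
Bearing governs: 50.3 kips.

50.3 kips (bearing governs)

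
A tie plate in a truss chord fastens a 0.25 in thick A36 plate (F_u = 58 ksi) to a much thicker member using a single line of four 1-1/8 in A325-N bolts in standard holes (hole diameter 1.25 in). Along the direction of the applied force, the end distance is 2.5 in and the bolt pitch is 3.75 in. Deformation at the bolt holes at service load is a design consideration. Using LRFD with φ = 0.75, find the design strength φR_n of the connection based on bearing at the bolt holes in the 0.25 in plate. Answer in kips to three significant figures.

113 kips

Per bolt r_n = 1.2 l_c t F_u ≤ 2.4 d t F_u; upper limit = 2.4 × 1.125 × 0.25 × 58 = 39.15 kips.
Edge bolt: l_c = 2.5 − 1.25/2 = 1.875 in → 1.2 × 1.875 × 0.25 × 58 = 32.62 → r_n = 32.62 kips.
Interior bolts: l_c = 3.75 − 1.25 = 2.5 in → 1.2 × 2.5 × 0.25 × 58 = 43.5 → r_n = 39.15 kips.
R_n = 1 × 32.62 + 3 × 39.15 = 150.1 kips.
Design strength φR_n = 0.75 × 150.1 = 113 kips.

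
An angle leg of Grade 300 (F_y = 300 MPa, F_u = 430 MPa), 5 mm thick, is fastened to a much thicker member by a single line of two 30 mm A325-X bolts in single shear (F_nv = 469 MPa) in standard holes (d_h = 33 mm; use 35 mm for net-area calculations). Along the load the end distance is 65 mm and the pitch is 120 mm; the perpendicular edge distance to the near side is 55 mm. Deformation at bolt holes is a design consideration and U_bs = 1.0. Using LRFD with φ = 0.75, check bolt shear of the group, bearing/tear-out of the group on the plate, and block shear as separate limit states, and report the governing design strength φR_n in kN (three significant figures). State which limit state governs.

Bolt shear: A_b = π·30²/4 = 706.9 mm²; R_n = 469 × 706.9 × 2 × 1 / 1000 = 663 kN → 0.75 × 663 = 497 kN.
Bearing: edge l_c = 48.5, r_n = 125.1 kN; interior l_c = 87, r_n = 154.8 kN; R_n = 125.1 + 1·154.8 = 279.9 kN → 210 kN.
Block shear: A_gv = 925, A_nv = 662.5, A_nt = 187.5 mm²; R_n = min(0.6F_uA_nv, 0.6F_yA_gv) + U_bs·F_u·A_nt = 247.1 kN → 185 kN.
Block shear governs: 185 kN.

185 kN (block shear governs)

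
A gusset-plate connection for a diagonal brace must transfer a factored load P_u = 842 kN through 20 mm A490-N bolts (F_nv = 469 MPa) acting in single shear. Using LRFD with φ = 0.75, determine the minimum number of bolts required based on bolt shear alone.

8 bolts

A_b = π·20²/4 = 314.2 mm².
Per-bolt design strength φR_n = 0.75 × 469 × 314.2 × 1 / 1000 = 110.5 kN.
n ≥ 842 / 110.5 = 7.62 → use 8 bolts.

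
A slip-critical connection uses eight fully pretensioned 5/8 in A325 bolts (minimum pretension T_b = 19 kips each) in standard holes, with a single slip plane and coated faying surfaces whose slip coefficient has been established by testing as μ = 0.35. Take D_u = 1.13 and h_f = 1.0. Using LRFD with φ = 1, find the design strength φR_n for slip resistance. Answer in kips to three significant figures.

R_n = μ · D_u · h_f · T_b · n_s · n_b = 0.35 × 1.13 × 1.0 × 19 × 1 × 8 = 60.12 kips.
Design strength φR_n = 1 × 60.12 = 60.1 kips.

60.1 kips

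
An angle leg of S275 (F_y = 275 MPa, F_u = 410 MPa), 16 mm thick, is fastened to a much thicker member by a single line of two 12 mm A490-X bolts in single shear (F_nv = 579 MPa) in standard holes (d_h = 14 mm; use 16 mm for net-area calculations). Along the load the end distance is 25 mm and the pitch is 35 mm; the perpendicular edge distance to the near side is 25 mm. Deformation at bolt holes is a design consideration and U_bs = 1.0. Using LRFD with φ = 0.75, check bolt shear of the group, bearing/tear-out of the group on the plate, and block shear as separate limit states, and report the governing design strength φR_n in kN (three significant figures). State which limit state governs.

Bolt shear: A_b = π·12²/4 = 113.1 mm²; R_n = 579 × 113.1 × 2 × 1 / 1000 = 131 kN → 0.75 × 131 = 98.2 kN.
Bearing: edge l_c = 18, r_n = 141.7 kN; interior l_c = 21, r_n = 165.3 kN; R_n = 141.7 + 1·165.3 = 307 kN → 230 kN.
Block shear: A_gv = 960, A_nv = 576, A_nt = 272 mm²; R_n = min(0.6F_uA_nv, 0.6F_yA_gv) + U_bs·F_u·A_nt = 253.2 kN → 190 kN.
Bolt shear governs: 98.2 kN.

98.2 kN (bolt shear governs)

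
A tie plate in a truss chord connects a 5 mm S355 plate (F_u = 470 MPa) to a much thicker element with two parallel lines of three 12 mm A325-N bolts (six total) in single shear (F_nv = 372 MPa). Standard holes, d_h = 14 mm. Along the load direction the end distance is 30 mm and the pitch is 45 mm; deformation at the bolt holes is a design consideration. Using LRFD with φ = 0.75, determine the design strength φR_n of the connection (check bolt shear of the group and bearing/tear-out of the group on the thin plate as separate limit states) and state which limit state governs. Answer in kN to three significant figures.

189 kN (bolt shear governs)

Bolt shear: A_b = π·12²/4 = 113.1 mm²; R_n = 372 × 113.1 × 6 × 1 / 1000 = 252.4 kN → 0.75 × 252.4 = 189 kN.
Bearing (1.2 l_c t F_u ≤ 2.4 d t F_u): upper limit = 2.4·12·5·470 / 1000 = 67.68 kN.
  Edge l_c = 30 − 14/2 = 23 → r_n = 64.86 kN; interior l_c = 45 − 14 = 31 → r_n = 67.68 kN.
  R_n,bearing = 2·64.86 + 4·67.68 = 400.4 kN → 0.75 × 400.4 = 300 kN.
Bolt shear governs: 189 kN.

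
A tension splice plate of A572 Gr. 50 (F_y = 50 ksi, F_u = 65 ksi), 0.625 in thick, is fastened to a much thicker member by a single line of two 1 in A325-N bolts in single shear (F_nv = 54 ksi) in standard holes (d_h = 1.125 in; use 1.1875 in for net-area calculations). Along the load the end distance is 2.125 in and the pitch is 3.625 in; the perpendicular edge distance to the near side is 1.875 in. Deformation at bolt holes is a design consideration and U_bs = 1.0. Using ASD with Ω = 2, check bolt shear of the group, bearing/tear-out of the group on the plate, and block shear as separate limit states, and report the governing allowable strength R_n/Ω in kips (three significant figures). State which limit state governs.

42.4 kips (bolt shear governs)

Bolt shear: A_b = π·1²/4 = 0.7854 in²; R_n = 54 × 0.7854 × 2 × 1 = 84.82 kips → 84.82 / 2 = 42.4 kips.
Bearing: edge l_c = 1.562, r_n = 76.17 kips; interior l_c = 2.5, r_n = 97.5 kips; R_n = 76.17 + 1·97.5 = 173.7 kips → 86.8 kips.
Block shear: A_gv = 3.594, A_nv = 2.48, A_nt = 0.8008 in²; R_n = min(0.6F_uA_nv, 0.6F_yA_gv) + U_bs·F_u·A_nt = 148.8 kips → 74.4 kips.
Bolt shear governs: 42.4 kips.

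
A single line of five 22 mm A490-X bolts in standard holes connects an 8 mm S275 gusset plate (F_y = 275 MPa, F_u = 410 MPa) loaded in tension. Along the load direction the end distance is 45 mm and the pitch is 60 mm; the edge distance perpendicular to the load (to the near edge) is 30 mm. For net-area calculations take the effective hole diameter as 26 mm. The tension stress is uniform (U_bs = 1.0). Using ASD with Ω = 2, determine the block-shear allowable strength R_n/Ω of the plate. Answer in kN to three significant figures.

193 kN

Shear plane L_v = 45 + 4·60 = 285 mm; A_gv = 285 × 8 = 2280 mm².
A_nv = (285 − 4.5·26) × 8 = 1344 mm².
A_nt = (30 − 0.5·26) × 8 = 136 mm².
0.6 F_u A_nv = 330.6 kN; 0.6 F_y A_gv = 376.2 kN → shear rupture governs the shear term.
R_n = 330.6 + 1.0 × 410 × 136 / 1000 = 386.4 kN.
Allowable strength R_n/Ω = 386.4 / 2 = 193 kN.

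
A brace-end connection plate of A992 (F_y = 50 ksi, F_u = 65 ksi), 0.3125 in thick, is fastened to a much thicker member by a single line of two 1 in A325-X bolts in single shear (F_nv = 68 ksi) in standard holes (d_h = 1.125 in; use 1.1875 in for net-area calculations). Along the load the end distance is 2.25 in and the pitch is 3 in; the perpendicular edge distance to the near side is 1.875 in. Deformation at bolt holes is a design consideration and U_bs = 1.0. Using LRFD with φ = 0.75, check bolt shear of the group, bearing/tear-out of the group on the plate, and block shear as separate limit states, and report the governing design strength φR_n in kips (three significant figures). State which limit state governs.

51.2 kips (block shear governs)

Bolt shear: A_b = π·1²/4 = 0.7854 in²; R_n = 68 × 0.7854 × 2 × 1 = 106.8 kips → 0.75 × 106.8 = 80.1 kips.
Bearing: edge l_c = 1.688, r_n = 41.13 kips; interior l_c = 1.875, r_n = 45.7 kips; R_n = 41.13 + 1·45.7 = 86.84 kips → 65.1 kips.
Block shear: A_gv = 1.641, A_nv = 1.084, A_nt = 0.4004 in²; R_n = min(0.6F_uA_nv, 0.6F_yA_gv) + U_bs·F_u·A_nt = 68.3 kips → 51.2 kips.
Block shear governs: 51.2 kips.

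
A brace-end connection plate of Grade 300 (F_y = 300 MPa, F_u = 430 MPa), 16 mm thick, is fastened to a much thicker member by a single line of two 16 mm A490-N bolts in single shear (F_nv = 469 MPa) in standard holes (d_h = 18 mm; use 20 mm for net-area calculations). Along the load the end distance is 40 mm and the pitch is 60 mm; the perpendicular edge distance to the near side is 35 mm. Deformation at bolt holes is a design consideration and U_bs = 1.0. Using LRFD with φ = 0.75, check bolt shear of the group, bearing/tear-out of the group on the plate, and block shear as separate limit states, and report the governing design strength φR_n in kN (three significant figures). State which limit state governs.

Bolt shear: A_b = π·16²/4 = 201.1 mm²; R_n = 469 × 201.1 × 2 × 1 / 1000 = 188.6 kN → 0.75 × 188.6 = 141 kN.
Bearing: edge l_c = 31, r_n = 255.9 kN; interior l_c = 42, r_n = 264.2 kN; R_n = 255.9 + 1·264.2 = 520.1 kN → 390 kN.
Block shear: A_gv = 1600, A_nv = 1120, A_nt = 400 mm²; R_n = min(0.6F_uA_nv, 0.6F_yA_gv) + U_bs·F_u·A_nt = 460 kN → 345 kN.
Bolt shear governs: 141 kN.

141 kN (bolt shear governs)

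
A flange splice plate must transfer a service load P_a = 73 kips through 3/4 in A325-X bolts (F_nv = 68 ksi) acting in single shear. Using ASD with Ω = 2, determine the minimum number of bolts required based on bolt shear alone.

A_b = π·0.75²/4 = 0.4418 in².
Per-bolt allowable strength R_n/Ω = 68 × 0.4418 × 1 / 2 = 15.02 kips.
n ≥ 73 / 15.02 = 4.86 → use 5 bolts.

5 bolts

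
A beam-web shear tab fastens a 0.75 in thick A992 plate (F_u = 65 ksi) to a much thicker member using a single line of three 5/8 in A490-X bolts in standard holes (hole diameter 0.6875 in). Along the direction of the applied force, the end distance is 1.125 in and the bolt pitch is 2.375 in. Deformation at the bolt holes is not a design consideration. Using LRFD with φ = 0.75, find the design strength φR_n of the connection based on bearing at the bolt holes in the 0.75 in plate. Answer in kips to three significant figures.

180 kips

Per bolt r_n = 1.5 l_c t F_u ≤ 3.0 d t F_u; upper limit = 3.0 × 0.625 × 0.75 × 65 = 91.41 kips.
Edge bolt: l_c = 1.125 − 0.6875/2 = 0.7812 in → 1.5 × 0.7812 × 0.75 × 65 = 57.13 → r_n = 57.13 kips.
Interior bolts: l_c = 2.375 − 0.6875 = 1.688 in → 1.5 × 1.688 × 0.75 × 65 = 123.4 → r_n = 91.41 kips.
R_n = 1 × 57.13 + 2 × 91.41 = 239.9 kips.
Design strength φR_n = 0.75 × 239.9 = 180 kips.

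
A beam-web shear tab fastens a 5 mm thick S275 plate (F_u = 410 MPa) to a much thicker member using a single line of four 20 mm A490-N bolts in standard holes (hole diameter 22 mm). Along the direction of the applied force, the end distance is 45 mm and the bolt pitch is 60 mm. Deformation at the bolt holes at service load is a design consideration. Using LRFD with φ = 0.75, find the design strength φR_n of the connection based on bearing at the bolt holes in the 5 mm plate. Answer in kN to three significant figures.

Per bolt r_n = 1.2 l_c t F_u ≤ 2.4 d t F_u; upper limit = 2.4 × 20 × 5 × 410 / 1000 = 98.4 kN.
Edge bolt: l_c = 45 − 22/2 = 34 mm → 1.2 × 34 × 5 × 410 / 1000 = 83.64 → r_n = 83.64 kN.
Interior bolts: l_c = 60 − 22 = 38 mm → 1.2 × 38 × 5 × 410 / 1000 = 93.48 → r_n = 93.48 kN.
R_n = 1 × 83.64 + 3 × 93.48 = 364.1 kN.
Design strength φR_n = 0.75 × 364.1 = 273 kN.

273 kN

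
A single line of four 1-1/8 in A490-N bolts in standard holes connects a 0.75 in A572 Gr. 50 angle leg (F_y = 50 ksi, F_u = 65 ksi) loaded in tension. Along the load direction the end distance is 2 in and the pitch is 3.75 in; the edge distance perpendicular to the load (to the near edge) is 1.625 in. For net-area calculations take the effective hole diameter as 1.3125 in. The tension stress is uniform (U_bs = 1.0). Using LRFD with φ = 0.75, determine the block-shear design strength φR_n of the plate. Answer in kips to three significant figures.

225 kips

Shear plane L_v = 2 + 3·3.75 = 13.25 in; A_gv = 13.25 × 0.75 = 9.938 in².
A_nv = (13.25 − 3.5·1.3125) × 0.75 = 6.492 in².
A_nt = (1.625 − 0.5·1.3125) × 0.75 = 0.7266 in².
0.6 F_u A_nv = 253.2 kips; 0.6 F_y A_gv = 298.1 kips → shear rupture governs the shear term.
R_n = 253.2 + 1.0 × 65 × 0.7266 = 300.4 kips.
Design strength φR_n = 0.75 × 300.4 = 225 kips.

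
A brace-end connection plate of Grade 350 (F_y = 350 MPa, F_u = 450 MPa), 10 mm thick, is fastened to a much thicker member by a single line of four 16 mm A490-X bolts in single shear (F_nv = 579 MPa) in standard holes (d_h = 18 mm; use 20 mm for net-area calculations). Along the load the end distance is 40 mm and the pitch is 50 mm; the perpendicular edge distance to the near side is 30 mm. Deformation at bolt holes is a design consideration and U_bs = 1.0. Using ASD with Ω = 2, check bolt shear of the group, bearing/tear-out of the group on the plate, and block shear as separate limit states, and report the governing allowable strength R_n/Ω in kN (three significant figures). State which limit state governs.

207 kN (block shear governs)

Bolt shear: A_b = π·16²/4 = 201.1 mm²; R_n = 579 × 201.1 × 4 × 1 / 1000 = 465.7 kN → 465.7 / 2 = 233 kN.
Bearing: edge l_c = 31, r_n = 167.4 kN; interior l_c = 32, r_n = 172.8 kN; R_n = 167.4 + 3·172.8 = 685.8 kN → 343 kN.
Block shear: A_gv = 1900, A_nv = 1200, A_nt = 200 mm²; R_n = min(0.6F_uA_nv, 0.6F_yA_gv) + U_bs·F_u·A_nt = 414 kN → 207 kN.
Block shear governs: 207 kN.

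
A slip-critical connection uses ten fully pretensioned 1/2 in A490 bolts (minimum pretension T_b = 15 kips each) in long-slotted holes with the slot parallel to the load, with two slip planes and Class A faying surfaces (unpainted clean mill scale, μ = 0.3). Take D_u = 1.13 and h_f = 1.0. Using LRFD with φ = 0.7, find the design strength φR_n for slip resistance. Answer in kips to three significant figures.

71.2 kips

R_n = μ · D_u · h_f · T_b · n_s · n_b = 0.3 × 1.13 × 1.0 × 15 × 2 × 10 = 101.7 kips.
Design strength φR_n = 0.7 × 101.7 = 71.2 kips.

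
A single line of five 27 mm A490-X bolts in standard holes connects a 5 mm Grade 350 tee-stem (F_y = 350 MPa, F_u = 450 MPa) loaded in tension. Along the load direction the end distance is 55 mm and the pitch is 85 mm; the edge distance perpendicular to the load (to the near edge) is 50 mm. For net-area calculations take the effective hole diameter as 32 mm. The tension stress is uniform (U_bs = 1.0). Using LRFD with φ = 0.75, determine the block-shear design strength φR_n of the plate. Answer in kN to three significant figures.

312 kN

Shear plane L_v = 55 + 4·85 = 395 mm; A_gv = 395 × 5 = 1975 mm².
A_nv = (395 − 4.5·32) × 5 = 1255 mm².
A_nt = (50 − 0.5·32) × 5 = 170 mm².
0.6 F_u A_nv = 338.9 kN; 0.6 F_y A_gv = 414.8 kN → shear rupture governs the shear term.
R_n = 338.9 + 1.0 × 450 × 170 / 1000 = 415.4 kN.
Design strength φR_n = 0.75 × 415.4 = 312 kN.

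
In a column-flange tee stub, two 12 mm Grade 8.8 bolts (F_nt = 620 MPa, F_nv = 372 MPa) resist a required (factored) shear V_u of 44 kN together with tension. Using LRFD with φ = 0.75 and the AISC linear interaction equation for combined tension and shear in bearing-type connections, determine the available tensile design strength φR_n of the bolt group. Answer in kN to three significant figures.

63.4 kN

A_b = π·12²/4 = 113.1 mm²; f_rv = 44 × 1000 / (2 × 113.1) = 194.5 MPa.
F'_nt = 1.3 F_nt − (F_nt / φF_nv) f_rv = 1.3·620 − (620/(0.75·372))·194.5 = 373.7 MPa, capped at F_nt → F'_nt = 373.7 MPa.
R_n = F'_nt · A_b · n = 373.7 × 113.1 × 2 / 1000 = 84.54 kN.
Design strength φR_n = 0.75 × 84.54 = 63.4 kN.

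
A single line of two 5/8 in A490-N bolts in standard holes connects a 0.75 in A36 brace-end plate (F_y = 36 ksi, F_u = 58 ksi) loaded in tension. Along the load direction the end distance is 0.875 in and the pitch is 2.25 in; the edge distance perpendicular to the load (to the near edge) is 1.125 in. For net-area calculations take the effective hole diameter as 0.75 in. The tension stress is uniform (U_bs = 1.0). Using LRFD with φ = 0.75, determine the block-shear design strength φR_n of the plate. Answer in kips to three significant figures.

62.4 kips

Shear plane L_v = 0.875 + 1·2.25 = 3.125 in; A_gv = 3.125 × 0.75 = 2.344 in².
A_nv = (3.125 − 1.5·0.75) × 0.75 = 1.5 in².
A_nt = (1.125 − 0.5·0.75) × 0.75 = 0.5625 in².
0.6 F_u A_nv = 52.2 kips; 0.6 F_y A_gv = 50.62 kips → shear yielding governs the shear term.
R_n = 50.62 + 1.0 × 58 × 0.5625 = 83.25 kips.
Design strength φR_n = 0.75 × 83.25 = 62.4 kips.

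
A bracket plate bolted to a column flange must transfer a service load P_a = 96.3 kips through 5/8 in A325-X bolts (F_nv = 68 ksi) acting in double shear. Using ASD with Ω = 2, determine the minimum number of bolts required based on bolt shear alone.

5 bolts

A_b = π·0.625²/4 = 0.3068 in².
Per-bolt allowable strength R_n/Ω = 68 × 0.3068 × 2 / 2 = 20.86 kips.
n ≥ 96.3 / 20.86 = 4.616 → use 5 bolts.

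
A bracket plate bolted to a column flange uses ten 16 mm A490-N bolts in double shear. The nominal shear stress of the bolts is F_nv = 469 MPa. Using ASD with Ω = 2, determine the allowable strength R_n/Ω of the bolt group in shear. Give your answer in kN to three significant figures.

943 kN

A_b = π × 16² / 4 = 201.1 mm².
R_n = F_nv · A_b · n · n_s = 469 × 201.1 × 10 × 2 / 1000 = 1886 kN.
Allowable strength R_n/Ω = 1886 / 2 = 943 kN.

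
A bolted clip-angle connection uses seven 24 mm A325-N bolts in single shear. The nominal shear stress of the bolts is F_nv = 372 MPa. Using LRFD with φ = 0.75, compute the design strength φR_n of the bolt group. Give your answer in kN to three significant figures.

A_b = π × 24² / 4 = 452.4 mm².
R_n = F_nv · A_b · n · n_s = 372 × 452.4 × 7 × 1 / 1000 = 1178 kN.
Design strength φR_n = 0.75 × 1178 = 884 kN.

884 kN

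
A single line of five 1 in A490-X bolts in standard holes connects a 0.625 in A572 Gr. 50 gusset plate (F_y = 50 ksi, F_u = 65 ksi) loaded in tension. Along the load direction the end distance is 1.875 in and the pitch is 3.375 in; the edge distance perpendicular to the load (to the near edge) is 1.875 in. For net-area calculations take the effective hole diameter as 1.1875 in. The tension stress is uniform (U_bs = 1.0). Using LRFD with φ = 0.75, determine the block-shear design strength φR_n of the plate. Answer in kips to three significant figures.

222 kips

Shear plane L_v = 1.875 + 4·3.375 = 15.38 in; A_gv = 15.38 × 0.625 = 9.609 in².
A_nv = (15.38 − 4.5·1.1875) × 0.625 = 6.27 in².
A_nt = (1.875 − 0.5·1.1875) × 0.625 = 0.8008 in².
0.6 F_u A_nv = 244.5 kips; 0.6 F_y A_gv = 288.3 kips → shear rupture governs the shear term.
R_n = 244.5 + 1.0 × 65 × 0.8008 = 296.6 kips.
Design strength φR_n = 0.75 × 296.6 = 222 kips.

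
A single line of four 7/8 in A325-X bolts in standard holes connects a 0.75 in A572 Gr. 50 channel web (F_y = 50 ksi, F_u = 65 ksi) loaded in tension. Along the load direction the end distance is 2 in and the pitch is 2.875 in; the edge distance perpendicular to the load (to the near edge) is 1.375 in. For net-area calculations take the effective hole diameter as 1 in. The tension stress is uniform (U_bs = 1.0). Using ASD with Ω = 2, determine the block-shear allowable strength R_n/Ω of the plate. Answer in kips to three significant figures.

126 kips

Shear plane L_v = 2 + 3·2.875 = 10.62 in; A_gv = 10.62 × 0.75 = 7.969 in².
A_nv = (10.62 − 3.5·1) × 0.75 = 5.344 in².
A_nt = (1.375 − 0.5·1) × 0.75 = 0.6562 in².
0.6 F_u A_nv = 208.4 kips; 0.6 F_y A_gv = 239.1 kips → shear rupture governs the shear term.
R_n = 208.4 + 1.0 × 65 × 0.6562 = 251.1 kips.
Allowable strength R_n/Ω = 251.1 / 2 = 126 kips.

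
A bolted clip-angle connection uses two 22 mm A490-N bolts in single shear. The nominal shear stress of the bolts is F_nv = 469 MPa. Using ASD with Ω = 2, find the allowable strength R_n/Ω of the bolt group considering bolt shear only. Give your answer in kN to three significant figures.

178 kN

A_b = π × 22² / 4 = 380.1 mm².
R_n = F_nv · A_b · n · n_s = 469 × 380.1 × 2 × 1 / 1000 = 356.6 kN.
Allowable strength R_n/Ω = 356.6 / 2 = 178 kN.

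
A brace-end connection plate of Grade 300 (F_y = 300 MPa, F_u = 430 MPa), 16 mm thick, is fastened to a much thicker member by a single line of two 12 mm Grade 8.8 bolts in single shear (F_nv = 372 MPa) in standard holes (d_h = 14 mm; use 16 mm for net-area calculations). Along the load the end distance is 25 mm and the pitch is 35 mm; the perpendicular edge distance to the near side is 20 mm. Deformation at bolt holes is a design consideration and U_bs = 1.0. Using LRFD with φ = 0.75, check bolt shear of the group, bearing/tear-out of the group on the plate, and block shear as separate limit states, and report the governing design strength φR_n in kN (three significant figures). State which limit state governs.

63.1 kN (bolt shear governs)

Bolt shear: A_b = π·12²/4 = 113.1 mm²; R_n = 372 × 113.1 × 2 × 1 / 1000 = 84.14 kN → 0.75 × 84.14 = 63.1 kN.
Bearing: edge l_c = 18, r_n = 148.6 kN; interior l_c = 21, r_n = 173.4 kN; R_n = 148.6 + 1·173.4 = 322 kN → 241 kN.
Block shear: A_gv = 960, A_nv = 576, A_nt = 192 mm²; R_n = min(0.6F_uA_nv, 0.6F_yA_gv) + U_bs·F_u·A_nt = 231.2 kN → 173 kN.
Bolt shear governs: 63.1 kN.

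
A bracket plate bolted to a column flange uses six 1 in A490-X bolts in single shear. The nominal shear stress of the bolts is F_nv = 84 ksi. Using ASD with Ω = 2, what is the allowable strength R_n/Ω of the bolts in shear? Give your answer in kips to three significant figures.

A_b = π × 1² / 4 = 0.7854 in².
R_n = F_nv · A_b · n · n_s = 84 × 0.7854 × 6 × 1 = 395.8 kips.
Allowable strength R_n/Ω = 395.8 / 2 = 198 kips.

198 kips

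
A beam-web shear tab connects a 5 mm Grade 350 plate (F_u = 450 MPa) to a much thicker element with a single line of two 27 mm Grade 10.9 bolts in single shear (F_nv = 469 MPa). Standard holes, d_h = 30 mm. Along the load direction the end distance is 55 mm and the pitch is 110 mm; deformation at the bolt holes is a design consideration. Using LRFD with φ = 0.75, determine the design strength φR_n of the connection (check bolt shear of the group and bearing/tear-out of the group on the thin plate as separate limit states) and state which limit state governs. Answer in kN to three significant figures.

Bolt shear: A_b = π·27²/4 = 572.6 mm²; R_n = 469 × 572.6 × 2 × 1 / 1000 = 537.1 kN → 0.75 × 537.1 = 403 kN.
Bearing (1.2 l_c t F_u ≤ 2.4 d t F_u): upper limit = 2.4·27·5·450 / 1000 = 145.8 kN.
  Edge l_c = 55 − 30/2 = 40 → r_n = 108 kN; interior l_c = 110 − 30 = 80 → r_n = 145.8 kN.
  R_n,bearing = 1·108 + 1·145.8 = 253.8 kN → 0.75 × 253.8 = 190 kN.
Bearing governs: 190 kN.

190 kN (bearing governs)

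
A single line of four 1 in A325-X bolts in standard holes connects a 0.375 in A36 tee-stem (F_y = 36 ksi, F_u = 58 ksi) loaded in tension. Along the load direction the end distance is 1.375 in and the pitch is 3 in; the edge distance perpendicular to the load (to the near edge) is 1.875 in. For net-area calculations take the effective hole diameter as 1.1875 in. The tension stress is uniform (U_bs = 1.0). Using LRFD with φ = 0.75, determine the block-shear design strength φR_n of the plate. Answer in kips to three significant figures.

81.8 kips

Shear plane L_v = 1.375 + 3·3 = 10.38 in; A_gv = 10.38 × 0.375 = 3.891 in².
A_nv = (10.38 − 3.5·1.1875) × 0.375 = 2.332 in².
A_nt = (1.875 − 0.5·1.1875) × 0.375 = 0.4805 in².
0.6 F_u A_nv = 81.15 kips; 0.6 F_y A_gv = 84.04 kips → shear rupture governs the shear term.
R_n = 81.15 + 1.0 × 58 × 0.4805 = 109 kips.
Design strength φR_n = 0.75 × 109 = 81.8 kips.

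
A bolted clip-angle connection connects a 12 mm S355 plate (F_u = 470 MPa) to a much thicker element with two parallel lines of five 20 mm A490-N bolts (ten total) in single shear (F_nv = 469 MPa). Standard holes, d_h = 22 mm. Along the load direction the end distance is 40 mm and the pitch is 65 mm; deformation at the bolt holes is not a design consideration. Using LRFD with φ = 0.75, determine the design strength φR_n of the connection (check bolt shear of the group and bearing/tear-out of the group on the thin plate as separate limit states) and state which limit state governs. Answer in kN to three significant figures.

1110 kN (bolt shear governs)

Bolt shear: A_b = π·20²/4 = 314.2 mm²; R_n = 469 × 314.2 × 10 × 1 / 1000 = 1473 kN → 0.75 × 1473 = 1110 kN.
Bearing (1.5 l_c t F_u ≤ 3.0 d t F_u): upper limit = 3.0·20·12·470 / 1000 = 338.4 kN.
  Edge l_c = 40 − 22/2 = 29 → r_n = 245.3 kN; interior l_c = 65 − 22 = 43 → r_n = 338.4 kN.
  R_n,bearing = 2·245.3 + 8·338.4 = 3198 kN → 0.75 × 3198 = 2400 kN.
Bolt shear governs: 1110 kN.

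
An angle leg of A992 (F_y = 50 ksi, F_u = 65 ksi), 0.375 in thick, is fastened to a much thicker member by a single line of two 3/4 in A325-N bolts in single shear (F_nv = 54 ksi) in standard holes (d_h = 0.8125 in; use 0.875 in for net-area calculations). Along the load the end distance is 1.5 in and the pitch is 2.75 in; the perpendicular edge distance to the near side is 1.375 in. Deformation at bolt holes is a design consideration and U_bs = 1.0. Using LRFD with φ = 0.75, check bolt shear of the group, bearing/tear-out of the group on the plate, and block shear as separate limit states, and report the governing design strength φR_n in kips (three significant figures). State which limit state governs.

35.8 kips (bolt shear governs)

Bolt shear: A_b = π·0.75²/4 = 0.4418 in²; R_n = 54 × 0.4418 × 2 × 1 = 47.71 kips → 0.75 × 47.71 = 35.8 kips.
Bearing: edge l_c = 1.094, r_n = 31.99 kips; interior l_c = 1.938, r_n = 43.87 kips; R_n = 31.99 + 1·43.87 = 75.87 kips → 56.9 kips.
Block shear: A_gv = 1.594, A_nv = 1.102, A_nt = 0.3516 in²; R_n = min(0.6F_uA_nv, 0.6F_yA_gv) + U_bs·F_u·A_nt = 65.81 kips → 49.4 kips.
Bolt shear governs: 35.8 kips.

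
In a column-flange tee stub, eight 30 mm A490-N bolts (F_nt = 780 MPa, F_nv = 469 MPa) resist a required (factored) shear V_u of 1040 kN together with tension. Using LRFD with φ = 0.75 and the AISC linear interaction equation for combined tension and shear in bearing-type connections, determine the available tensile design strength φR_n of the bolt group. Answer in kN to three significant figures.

A_b = π·30²/4 = 706.9 mm²; f_rv = 1040 × 1000 / (8 × 706.9) = 183.9 MPa.
F'_nt = 1.3 F_nt − (F_nt / φF_nv) f_rv = 1.3·780 − (780/(0.75·469))·183.9 = 606.2 MPa, capped at F_nt → F'_nt = 606.2 MPa.
R_n = F'_nt · A_b · n = 606.2 × 706.9 × 8 / 1000 = 3428 kN.
Design strength φR_n = 0.75 × 3428 = 2570 kN.

2570 kN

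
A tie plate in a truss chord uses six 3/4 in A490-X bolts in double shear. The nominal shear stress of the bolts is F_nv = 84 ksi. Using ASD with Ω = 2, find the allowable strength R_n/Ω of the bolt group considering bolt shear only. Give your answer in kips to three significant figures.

223 kips

A_b = π × 0.75² / 4 = 0.4418 in².
R_n = F_nv · A_b · n · n_s = 84 × 0.4418 × 6 × 2 = 445.3 kips.
Allowable strength R_n/Ω = 445.3 / 2 = 223 kips.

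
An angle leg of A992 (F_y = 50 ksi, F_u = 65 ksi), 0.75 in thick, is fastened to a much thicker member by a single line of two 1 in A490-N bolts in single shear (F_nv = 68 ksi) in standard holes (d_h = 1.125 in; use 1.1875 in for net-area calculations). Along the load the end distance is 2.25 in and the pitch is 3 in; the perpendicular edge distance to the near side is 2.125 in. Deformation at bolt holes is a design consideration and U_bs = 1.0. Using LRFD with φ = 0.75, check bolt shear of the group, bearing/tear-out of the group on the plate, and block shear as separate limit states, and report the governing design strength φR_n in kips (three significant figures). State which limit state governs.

Bolt shear: A_b = π·1²/4 = 0.7854 in²; R_n = 68 × 0.7854 × 2 × 1 = 106.8 kips → 0.75 × 106.8 = 80.1 kips.
Bearing: edge l_c = 1.688, r_n = 98.72 kips; interior l_c = 1.875, r_n = 109.7 kips; R_n = 98.72 + 1·109.7 = 208.4 kips → 156 kips.
Block shear: A_gv = 3.938, A_nv = 2.602, A_nt = 1.148 in²; R_n = min(0.6F_uA_nv, 0.6F_yA_gv) + U_bs·F_u·A_nt = 176.1 kips → 132 kips.
Bolt shear governs: 80.1 kips.

80.1 kips (bolt shear governs)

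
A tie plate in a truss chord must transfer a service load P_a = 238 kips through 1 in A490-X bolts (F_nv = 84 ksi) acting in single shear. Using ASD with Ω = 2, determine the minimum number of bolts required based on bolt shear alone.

8 bolts

A_b = π·1²/4 = 0.7854 in².
Per-bolt allowable strength R_n/Ω = 84 × 0.7854 × 1 / 2 = 32.99 kips.
n ≥ 238 / 32.99 = 7.215 → use 8 bolts.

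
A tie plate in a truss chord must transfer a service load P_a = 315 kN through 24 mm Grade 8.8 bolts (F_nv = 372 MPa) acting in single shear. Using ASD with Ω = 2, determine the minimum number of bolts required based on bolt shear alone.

4 bolts

A_b = π·24²/4 = 452.4 mm².
Per-bolt allowable strength R_n/Ω = 372 × 452.4 × 1 / 1000 / 2 = 84.14 kN.
n ≥ 315 / 84.14 = 3.744 → use 4 bolts.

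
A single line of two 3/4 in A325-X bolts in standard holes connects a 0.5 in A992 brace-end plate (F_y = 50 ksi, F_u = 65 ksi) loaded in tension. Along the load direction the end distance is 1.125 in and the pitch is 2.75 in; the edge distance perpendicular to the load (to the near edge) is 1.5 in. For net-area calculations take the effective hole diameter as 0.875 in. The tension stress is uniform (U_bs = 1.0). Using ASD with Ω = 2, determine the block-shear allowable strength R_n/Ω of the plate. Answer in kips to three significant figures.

42.2 kips

Shear plane L_v = 1.125 + 1·2.75 = 3.875 in; A_gv = 3.875 × 0.5 = 1.938 in².
A_nv = (3.875 − 1.5·0.875) × 0.5 = 1.281 in².
A_nt = (1.5 − 0.5·0.875) × 0.5 = 0.5312 in².
0.6 F_u A_nv = 49.97 kips; 0.6 F_y A_gv = 58.12 kips → shear rupture governs the shear term.
R_n = 49.97 + 1.0 × 65 × 0.5312 = 84.5 kips.
Allowable strength R_n/Ω = 84.5 / 2 = 42.2 kips.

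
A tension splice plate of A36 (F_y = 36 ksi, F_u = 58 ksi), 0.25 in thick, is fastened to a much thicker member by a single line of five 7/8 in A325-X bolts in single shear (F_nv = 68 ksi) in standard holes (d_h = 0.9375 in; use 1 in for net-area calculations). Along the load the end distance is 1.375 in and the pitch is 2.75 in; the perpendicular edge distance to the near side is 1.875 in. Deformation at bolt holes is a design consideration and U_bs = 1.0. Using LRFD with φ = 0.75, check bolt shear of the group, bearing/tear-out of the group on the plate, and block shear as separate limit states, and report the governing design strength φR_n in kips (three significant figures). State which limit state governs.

65.1 kips (block shear governs)

Bolt shear: A_b = π·0.875²/4 = 0.6013 in²; R_n = 68 × 0.6013 × 5 × 1 = 204.4 kips → 0.75 × 204.4 = 153 kips.
Bearing: edge l_c = 0.9062, r_n = 15.77 kips; interior l_c = 1.812, r_n = 30.45 kips; R_n = 15.77 + 4·30.45 = 137.6 kips → 103 kips.
Block shear: A_gv = 3.094, A_nv = 1.969, A_nt = 0.3438 in²; R_n = min(0.6F_uA_nv, 0.6F_yA_gv) + U_bs·F_u·A_nt = 86.76 kips → 65.1 kips.
Block shear governs: 65.1 kips.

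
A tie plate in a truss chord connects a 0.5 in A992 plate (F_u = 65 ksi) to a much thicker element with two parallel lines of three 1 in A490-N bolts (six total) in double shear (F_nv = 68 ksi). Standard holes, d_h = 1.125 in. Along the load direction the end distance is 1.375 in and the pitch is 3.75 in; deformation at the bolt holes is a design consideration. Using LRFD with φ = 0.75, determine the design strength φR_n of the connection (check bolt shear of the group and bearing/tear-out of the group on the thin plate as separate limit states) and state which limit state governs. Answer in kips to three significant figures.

Bolt shear: A_b = π·1²/4 = 0.7854 in²; R_n = 68 × 0.7854 × 6 × 2 = 640.9 kips → 0.75 × 640.9 = 481 kips.
Bearing (1.2 l_c t F_u ≤ 2.4 d t F_u): upper limit = 2.4·1·0.5·65 = 78 kips.
  Edge l_c = 1.375 − 1.125/2 = 0.8125 → r_n = 31.69 kips; interior l_c = 3.75 − 1.125 = 2.625 → r_n = 78 kips.
  R_n,bearing = 2·31.69 + 4·78 = 375.4 kips → 0.75 × 375.4 = 282 kips.
Bearing governs: 282 kips.

282 kips (bearing governs)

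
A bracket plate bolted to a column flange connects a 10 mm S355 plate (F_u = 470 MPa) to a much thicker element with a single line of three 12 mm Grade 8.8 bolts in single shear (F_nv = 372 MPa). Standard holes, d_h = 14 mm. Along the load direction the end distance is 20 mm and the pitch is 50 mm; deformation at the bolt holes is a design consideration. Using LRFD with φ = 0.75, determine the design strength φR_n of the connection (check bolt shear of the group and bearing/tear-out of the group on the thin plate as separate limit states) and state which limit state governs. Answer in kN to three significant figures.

Bolt shear: A_b = π·12²/4 = 113.1 mm²; R_n = 372 × 113.1 × 3 × 1 / 1000 = 126.2 kN → 0.75 × 126.2 = 94.7 kN.
Bearing (1.2 l_c t F_u ≤ 2.4 d t F_u): upper limit = 2.4·12·10·470 / 1000 = 135.4 kN.
  Edge l_c = 20 − 14/2 = 13 → r_n = 73.32 kN; interior l_c = 50 − 14 = 36 → r_n = 135.4 kN.
  R_n,bearing = 1·73.32 + 2·135.4 = 344 kN → 0.75 × 344 = 258 kN.
Bolt shear governs: 94.7 kN.

94.7 kN (bolt shear governs)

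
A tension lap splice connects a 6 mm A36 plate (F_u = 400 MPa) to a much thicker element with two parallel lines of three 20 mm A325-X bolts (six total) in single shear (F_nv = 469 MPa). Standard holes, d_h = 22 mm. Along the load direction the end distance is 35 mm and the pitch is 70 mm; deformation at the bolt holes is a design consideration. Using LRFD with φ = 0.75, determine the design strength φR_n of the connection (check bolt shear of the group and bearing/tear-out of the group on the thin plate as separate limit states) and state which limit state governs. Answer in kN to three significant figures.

Bolt shear: A_b = π·20²/4 = 314.2 mm²; R_n = 469 × 314.2 × 6 × 1 / 1000 = 884 kN → 0.75 × 884 = 663 kN.
Bearing (1.2 l_c t F_u ≤ 2.4 d t F_u): upper limit = 2.4·20·6·400 / 1000 = 115.2 kN.
  Edge l_c = 35 − 22/2 = 24 → r_n = 69.12 kN; interior l_c = 70 − 22 = 48 → r_n = 115.2 kN.
  R_n,bearing = 2·69.12 + 4·115.2 = 599 kN → 0.75 × 599 = 449 kN.
Bearing governs: 449 kN.

449 kN (bearing governs)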